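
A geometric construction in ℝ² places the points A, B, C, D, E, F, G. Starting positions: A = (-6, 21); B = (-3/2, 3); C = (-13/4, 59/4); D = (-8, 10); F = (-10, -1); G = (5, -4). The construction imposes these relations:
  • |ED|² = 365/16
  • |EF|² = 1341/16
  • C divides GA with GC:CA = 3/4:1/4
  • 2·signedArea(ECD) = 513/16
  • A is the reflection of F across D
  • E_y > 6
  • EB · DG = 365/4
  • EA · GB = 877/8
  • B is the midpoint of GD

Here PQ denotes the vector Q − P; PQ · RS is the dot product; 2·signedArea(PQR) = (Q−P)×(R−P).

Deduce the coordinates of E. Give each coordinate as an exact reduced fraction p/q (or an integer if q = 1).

E = (-19/4, 13/2)

1. E_x = -19/4  [EB · DG = 365/4 ∩ 2·signedArea(ECD) = 513/16]
2. E_y = 13/2  [EB · DG = 365/4 ∩ 2·signedArea(ECD) = 513/16]
   → E = (-19/4, 13/2)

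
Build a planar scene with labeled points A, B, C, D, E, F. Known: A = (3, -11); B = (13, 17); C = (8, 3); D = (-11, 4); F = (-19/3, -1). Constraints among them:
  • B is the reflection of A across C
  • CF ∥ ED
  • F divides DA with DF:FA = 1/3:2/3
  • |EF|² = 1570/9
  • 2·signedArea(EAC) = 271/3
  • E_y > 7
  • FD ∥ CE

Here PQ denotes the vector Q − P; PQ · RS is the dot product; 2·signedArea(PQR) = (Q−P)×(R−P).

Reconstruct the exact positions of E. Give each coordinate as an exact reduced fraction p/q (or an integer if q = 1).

E = (10/3, 8)

1. E_x = 10/3  [CF ∥ ED ∩ FD ∥ CE]
2. E_y = 8  [CF ∥ ED ∩ FD ∥ CE]
   → E = (10/3, 8)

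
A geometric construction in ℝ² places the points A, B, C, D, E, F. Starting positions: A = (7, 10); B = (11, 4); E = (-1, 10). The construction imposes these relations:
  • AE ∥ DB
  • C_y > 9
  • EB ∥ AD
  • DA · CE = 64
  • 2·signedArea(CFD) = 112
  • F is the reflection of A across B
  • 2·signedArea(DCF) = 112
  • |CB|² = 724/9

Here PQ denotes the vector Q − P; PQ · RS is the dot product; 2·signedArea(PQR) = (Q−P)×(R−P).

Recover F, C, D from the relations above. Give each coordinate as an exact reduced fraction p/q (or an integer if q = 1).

1. F_x = 15  [F is the reflection of A across B]
2. F_y = -2  [F is the reflection of A across B]
   → F = (15, -2)
3. D_x = 19  [AE ∥ DB ∩ EB ∥ AD]
4. D_y = 4  [AE ∥ DB ∩ EB ∥ AD]
   → D = (19, 4)
5. C_x = 13/3  [2·signedArea(CFD) = 112 ∩ DA · CE = 64]
6. C_y = 10  [2·signedArea(CFD) = 112 ∩ DA · CE = 64]
   → C = (13/3, 10)

C = (13/3, 10)
D = (19, 4)
F = (15, -2)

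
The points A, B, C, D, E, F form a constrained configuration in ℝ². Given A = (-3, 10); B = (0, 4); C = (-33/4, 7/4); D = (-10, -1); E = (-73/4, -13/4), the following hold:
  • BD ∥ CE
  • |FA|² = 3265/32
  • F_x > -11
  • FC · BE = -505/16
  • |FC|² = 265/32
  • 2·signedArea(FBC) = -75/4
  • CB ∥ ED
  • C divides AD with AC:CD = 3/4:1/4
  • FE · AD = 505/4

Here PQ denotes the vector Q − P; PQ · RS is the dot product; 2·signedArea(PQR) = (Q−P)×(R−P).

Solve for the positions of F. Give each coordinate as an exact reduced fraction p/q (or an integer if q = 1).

1. F_x = -85/8  [FE · AD = 505/4 ∩ FC · BE = -505/16]
2. F_y = 27/8  [FE · AD = 505/4 ∩ FC · BE = -505/16]
   → F = (-85/8, 27/8)

F = (-85/8, 27/8)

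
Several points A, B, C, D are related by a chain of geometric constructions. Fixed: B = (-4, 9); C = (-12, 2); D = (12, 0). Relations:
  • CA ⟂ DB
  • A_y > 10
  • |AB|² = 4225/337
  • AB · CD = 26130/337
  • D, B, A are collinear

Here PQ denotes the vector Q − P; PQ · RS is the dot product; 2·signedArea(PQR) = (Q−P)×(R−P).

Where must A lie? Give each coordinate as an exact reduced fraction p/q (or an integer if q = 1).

1. A_x = -2388/337  [D, B, A are collinear ∩ CA ⟂ DB]
2. A_y = 3618/337  [D, B, A are collinear ∩ CA ⟂ DB]
   → A = (-2388/337, 3618/337)

A = (-2388/337, 3618/337)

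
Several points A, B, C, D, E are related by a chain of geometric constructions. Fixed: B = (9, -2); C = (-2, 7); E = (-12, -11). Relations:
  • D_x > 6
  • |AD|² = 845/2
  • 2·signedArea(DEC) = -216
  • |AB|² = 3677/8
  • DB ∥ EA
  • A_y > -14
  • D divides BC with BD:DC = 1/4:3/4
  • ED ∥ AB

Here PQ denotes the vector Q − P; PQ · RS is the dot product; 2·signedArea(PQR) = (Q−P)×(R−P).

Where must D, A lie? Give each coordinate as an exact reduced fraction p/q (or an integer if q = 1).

A = (-37/4, -53/4)
D = (25/4, 1/4)

1. D_x = 25/4  [D divides BC with BD:DC = 1/4:3/4]
2. D_y = 1/4  [D divides BC with BD:DC = 1/4:3/4]
   → D = (25/4, 1/4)
3. A_x = -37/4  [ED ∥ AB ∩ DB ∥ EA]
4. A_y = -53/4  [ED ∥ AB ∩ DB ∥ EA]
   → A = (-37/4, -53/4)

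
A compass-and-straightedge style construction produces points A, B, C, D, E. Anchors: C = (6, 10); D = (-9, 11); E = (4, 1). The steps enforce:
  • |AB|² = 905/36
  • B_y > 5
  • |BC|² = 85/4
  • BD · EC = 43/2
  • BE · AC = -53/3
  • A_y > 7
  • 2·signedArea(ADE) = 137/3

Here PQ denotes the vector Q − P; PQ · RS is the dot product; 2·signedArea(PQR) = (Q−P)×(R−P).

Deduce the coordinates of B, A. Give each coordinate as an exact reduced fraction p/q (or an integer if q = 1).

A = (1/3, 22/3)
B = (5, 11/2)

1. B_x = 5  [line -2·x + -9·y + 119/2 = 0 ∩ |BC|² = 85/4]
2. B_y = 11/2  [line -2·x + -9·y + 119/2 = 0 ∩ |BC|² = 85/4]
   → B = (5, 11/2)
3. A_x = 1/3  [2·signedArea(ADE) = 137/3 ∩ BE · AC = -53/3]
4. A_y = 22/3  [2·signedArea(ADE) = 137/3 ∩ BE · AC = -53/3]
   → A = (1/3, 22/3)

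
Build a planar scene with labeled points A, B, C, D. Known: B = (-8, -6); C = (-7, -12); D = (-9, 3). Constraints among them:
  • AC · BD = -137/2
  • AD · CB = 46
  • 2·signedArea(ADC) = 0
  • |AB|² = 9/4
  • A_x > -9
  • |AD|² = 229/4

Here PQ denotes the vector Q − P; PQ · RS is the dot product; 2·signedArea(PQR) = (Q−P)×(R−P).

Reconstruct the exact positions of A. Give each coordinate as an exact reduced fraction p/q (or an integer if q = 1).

1. A_x = -8  [2·signedArea(ADC) = 0 ∩ AD · CB = 46]
2. A_y = -9/2  [2·signedArea(ADC) = 0 ∩ AD · CB = 46]
   → A = (-8, -9/2)

A = (-8, -9/2)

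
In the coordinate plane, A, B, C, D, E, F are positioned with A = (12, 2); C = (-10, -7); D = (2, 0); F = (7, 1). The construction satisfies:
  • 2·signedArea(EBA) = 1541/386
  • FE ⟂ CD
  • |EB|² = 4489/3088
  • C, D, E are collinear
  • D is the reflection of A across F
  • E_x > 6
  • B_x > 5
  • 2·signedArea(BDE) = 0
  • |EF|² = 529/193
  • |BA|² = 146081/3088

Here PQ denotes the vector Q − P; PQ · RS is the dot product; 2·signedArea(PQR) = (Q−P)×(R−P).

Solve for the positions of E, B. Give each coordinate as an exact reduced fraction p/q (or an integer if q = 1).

B = (989/193, 1407/772)
E = (1190/193, 469/193)

1. E_x = 1190/193  [C, D, E are collinear ∩ FE ⟂ CD]
2. E_y = 469/193  [C, D, E are collinear ∩ FE ⟂ CD]
   → E = (1190/193, 469/193)
3. B_x = 989/193  [2·signedArea(BDE) = 0 ∩ 2·signedArea(EBA) = 1541/386]
4. B_y = 1407/772  [2·signedArea(BDE) = 0 ∩ 2·signedArea(EBA) = 1541/386]
   → B = (989/193, 1407/772)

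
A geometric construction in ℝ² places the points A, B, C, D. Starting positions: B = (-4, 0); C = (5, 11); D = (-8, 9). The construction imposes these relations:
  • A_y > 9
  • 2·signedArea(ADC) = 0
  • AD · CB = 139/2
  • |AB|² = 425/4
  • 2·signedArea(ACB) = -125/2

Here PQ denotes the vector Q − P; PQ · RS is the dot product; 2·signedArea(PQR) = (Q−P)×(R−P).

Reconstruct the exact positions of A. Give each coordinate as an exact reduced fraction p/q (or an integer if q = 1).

1. A_x = -3/2  [2·signedArea(ADC) = 0 ∩ AD · CB = 139/2]
2. A_y = 10  [2·signedArea(ADC) = 0 ∩ AD · CB = 139/2]
   → A = (-3/2, 10)

A = (-3/2, 10)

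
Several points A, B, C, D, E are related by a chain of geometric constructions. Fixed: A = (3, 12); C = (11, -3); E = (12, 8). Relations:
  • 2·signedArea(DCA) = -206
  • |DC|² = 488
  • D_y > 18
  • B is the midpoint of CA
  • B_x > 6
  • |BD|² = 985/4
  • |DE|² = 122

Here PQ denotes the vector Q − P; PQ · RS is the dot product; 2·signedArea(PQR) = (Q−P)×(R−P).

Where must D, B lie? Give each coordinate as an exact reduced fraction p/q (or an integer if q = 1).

B = (7, 9/2)
D = (13, 19)

1. D_x = 13  [line -15·x + -8·y + 347 = 0 ∩ |DC|² = 488]
2. D_y = 19  [line -15·x + -8·y + 347 = 0 ∩ |DC|² = 488]
   → D = (13, 19)
3. B_x = 7  [B is the midpoint of CA]
4. B_y = 9/2  [B is the midpoint of CA]
   → B = (7, 9/2)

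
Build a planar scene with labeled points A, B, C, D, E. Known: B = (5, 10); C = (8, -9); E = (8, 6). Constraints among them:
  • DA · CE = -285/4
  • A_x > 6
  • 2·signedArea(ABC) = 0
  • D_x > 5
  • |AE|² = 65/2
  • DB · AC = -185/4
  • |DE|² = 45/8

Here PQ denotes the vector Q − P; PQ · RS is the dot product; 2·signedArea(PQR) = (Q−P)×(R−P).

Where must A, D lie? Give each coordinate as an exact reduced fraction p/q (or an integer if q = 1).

A = (13/2, 1/2)
D = (23/4, 21/4)

1. A_x = 13/2  [line 19·x + 3·y + -125 = 0 ∩ |AE|² = 65/2]
2. A_y = 1/2  [line 19·x + 3·y + -125 = 0 ∩ |AE|² = 65/2]
   → A = (13/2, 1/2)
3. D_x = 23/4  [DA · CE = -285/4 ∩ DB · AC = -185/4]
4. D_y = 21/4  [DA · CE = -285/4 ∩ DB · AC = -185/4]
   → D = (23/4, 21/4)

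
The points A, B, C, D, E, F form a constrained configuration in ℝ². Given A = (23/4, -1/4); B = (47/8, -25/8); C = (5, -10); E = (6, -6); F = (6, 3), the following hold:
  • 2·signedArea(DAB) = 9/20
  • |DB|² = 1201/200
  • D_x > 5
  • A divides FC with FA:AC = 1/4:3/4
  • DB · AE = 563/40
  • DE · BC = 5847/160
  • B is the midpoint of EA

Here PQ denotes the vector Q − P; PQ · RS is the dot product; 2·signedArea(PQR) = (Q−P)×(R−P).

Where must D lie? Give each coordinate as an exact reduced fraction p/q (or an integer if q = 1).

D = (237/40, -27/40)

1. D_x = 237/40  [DB · AE = 563/40 ∩ 2·signedArea(DAB) = 9/20]
2. D_y = -27/40  [DB · AE = 563/40 ∩ 2·signedArea(DAB) = 9/20]
   → D = (237/40, -27/40)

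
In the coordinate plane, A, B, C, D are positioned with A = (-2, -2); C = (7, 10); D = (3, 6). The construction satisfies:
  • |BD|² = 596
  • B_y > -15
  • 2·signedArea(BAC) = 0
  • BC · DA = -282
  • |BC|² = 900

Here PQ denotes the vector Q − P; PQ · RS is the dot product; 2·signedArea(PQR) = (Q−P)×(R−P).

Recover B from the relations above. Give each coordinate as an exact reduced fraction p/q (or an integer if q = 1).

1. B_x = -11  [2·signedArea(BAC) = 0 ∩ BC · DA = -282]
2. B_y = -14  [2·signedArea(BAC) = 0 ∩ BC · DA = -282]
   → B = (-11, -14)

B = (-11, -14)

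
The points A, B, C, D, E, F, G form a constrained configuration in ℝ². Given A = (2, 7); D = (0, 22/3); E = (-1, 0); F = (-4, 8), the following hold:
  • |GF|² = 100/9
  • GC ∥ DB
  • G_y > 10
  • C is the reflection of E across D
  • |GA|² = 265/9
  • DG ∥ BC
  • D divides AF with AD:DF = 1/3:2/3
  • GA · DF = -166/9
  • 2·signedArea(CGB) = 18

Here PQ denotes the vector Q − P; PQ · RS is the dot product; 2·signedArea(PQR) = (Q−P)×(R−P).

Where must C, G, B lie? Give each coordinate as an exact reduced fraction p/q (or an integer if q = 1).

1. C_x = 1  [C is the reflection of E across D]
2. C_y = 44/3  [C is the reflection of E across D]
   → C = (1, 44/3)
3. G_x = -2  [line 4·x + -2/3·y + 136/9 = 0 ∩ |GF|² = 100/9]
4. G_y = 32/3  [line 4·x + -2/3·y + 136/9 = 0 ∩ |GF|² = 100/9]
   → G = (-2, 32/3)
5. B_x = 3  [DG ∥ BC ∩ GC ∥ DB]
6. B_y = 34/3  [DG ∥ BC ∩ GC ∥ DB]
   → B = (3, 34/3)

B = (3, 34/3)
C = (1, 44/3)
G = (-2, 32/3)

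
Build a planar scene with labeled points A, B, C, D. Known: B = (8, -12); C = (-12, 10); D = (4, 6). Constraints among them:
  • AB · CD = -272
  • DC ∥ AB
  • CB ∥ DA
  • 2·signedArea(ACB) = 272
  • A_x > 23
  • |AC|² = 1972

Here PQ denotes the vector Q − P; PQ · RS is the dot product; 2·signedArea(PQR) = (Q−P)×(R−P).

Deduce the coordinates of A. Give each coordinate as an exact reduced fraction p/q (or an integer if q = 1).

A = (24, -16)

1. A_x = 24  [DC ∥ AB ∩ CB ∥ DA]
2. A_y = -16  [DC ∥ AB ∩ CB ∥ DA]
   → A = (24, -16)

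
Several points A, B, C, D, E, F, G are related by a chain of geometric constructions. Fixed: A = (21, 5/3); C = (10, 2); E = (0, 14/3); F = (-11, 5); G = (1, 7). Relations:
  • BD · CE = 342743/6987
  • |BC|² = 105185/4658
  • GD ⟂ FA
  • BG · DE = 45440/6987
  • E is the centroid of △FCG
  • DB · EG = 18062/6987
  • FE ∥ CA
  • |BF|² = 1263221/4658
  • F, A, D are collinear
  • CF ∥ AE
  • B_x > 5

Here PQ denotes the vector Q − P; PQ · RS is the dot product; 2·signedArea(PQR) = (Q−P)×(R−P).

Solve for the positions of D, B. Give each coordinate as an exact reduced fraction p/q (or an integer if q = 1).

1. D_x = 1549/2329  [F, A, D are collinear ∩ GD ⟂ FA]
2. D_y = 8815/2329  [F, A, D are collinear ∩ GD ⟂ FA]
   → D = (1549/2329, 8815/2329)
3. B_x = 24839/4658  [BD · CE = 342743/6987 ∩ BG · DE = 45440/6987]
4. B_y = 13473/4658  [BD · CE = 342743/6987 ∩ BG · DE = 45440/6987]
   → B = (24839/4658, 13473/4658)

B = (24839/4658, 13473/4658)
D = (1549/2329, 8815/2329)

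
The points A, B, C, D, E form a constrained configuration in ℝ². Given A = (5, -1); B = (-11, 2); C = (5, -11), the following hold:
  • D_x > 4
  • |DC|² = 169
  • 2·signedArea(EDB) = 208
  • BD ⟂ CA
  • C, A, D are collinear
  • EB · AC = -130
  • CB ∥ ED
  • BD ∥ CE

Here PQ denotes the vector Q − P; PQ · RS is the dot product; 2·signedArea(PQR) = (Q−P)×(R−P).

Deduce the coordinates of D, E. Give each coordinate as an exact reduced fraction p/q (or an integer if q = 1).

1. D_x = 5  [C, A, D are collinear ∩ BD ⟂ CA]
2. D_y = 2  [C, A, D are collinear ∩ BD ⟂ CA]
   → D = (5, 2)
3. E_x = 21  [CB ∥ ED ∩ BD ∥ CE]
4. E_y = -11  [CB ∥ ED ∩ BD ∥ CE]
   → E = (21, -11)

D = (5, 2)
E = (21, -11)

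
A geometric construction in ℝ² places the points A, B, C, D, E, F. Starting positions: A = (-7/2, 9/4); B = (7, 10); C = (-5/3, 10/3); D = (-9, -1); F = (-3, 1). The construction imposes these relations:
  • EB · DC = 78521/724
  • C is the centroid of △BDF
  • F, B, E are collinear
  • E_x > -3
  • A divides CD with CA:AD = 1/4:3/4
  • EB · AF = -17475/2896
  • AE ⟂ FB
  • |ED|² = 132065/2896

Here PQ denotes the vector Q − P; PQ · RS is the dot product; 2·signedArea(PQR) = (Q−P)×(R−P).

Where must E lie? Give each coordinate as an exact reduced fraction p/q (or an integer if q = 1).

1. E_x = -961/362  [F, B, E are collinear ∩ AE ⟂ FB]
2. E_y = 949/724  [F, B, E are collinear ∩ AE ⟂ FB]
   → E = (-961/362, 949/724)

E = (-961/362, 949/724)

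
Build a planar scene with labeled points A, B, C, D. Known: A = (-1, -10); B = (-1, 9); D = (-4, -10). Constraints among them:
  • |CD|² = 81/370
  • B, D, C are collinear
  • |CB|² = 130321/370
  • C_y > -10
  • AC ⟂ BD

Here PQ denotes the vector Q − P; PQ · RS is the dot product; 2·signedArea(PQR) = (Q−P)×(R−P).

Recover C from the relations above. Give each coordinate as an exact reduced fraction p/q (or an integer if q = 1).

1. C_x = -1453/370  [B, D, C are collinear ∩ AC ⟂ BD]
2. C_y = -3529/370  [B, D, C are collinear ∩ AC ⟂ BD]
   → C = (-1453/370, -3529/370)

C = (-1453/370, -3529/370)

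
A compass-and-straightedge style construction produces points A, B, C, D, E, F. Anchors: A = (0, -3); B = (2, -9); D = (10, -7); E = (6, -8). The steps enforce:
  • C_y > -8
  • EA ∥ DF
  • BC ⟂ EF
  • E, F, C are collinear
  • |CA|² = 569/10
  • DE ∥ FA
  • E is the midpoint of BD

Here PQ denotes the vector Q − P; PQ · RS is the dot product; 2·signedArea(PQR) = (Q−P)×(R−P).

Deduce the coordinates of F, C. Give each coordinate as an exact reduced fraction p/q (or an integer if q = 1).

1. F_x = 4  [DE ∥ FA ∩ EA ∥ DF]
2. F_y = -2  [DE ∥ FA ∩ EA ∥ DF]
   → F = (4, -2)
3. C_x = 59/10  [E, F, C are collinear ∩ BC ⟂ EF]
4. C_y = -77/10  [E, F, C are collinear ∩ BC ⟂ EF]
   → C = (59/10, -77/10)

C = (59/10, -77/10)
F = (4, -2)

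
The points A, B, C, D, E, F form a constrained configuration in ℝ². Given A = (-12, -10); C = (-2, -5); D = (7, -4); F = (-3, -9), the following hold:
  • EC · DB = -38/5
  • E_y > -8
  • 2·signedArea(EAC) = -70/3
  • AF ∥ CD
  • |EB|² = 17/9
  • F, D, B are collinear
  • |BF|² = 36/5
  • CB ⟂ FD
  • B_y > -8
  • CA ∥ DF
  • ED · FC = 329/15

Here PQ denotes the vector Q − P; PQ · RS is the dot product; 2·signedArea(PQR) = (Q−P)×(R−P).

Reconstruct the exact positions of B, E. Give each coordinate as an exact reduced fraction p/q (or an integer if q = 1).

B = (-3/5, -39/5)
E = (-28/15, -109/15)

1. B_x = -3/5  [F, D, B are collinear ∩ CB ⟂ FD]
2. B_y = -39/5  [F, D, B are collinear ∩ CB ⟂ FD]
   → B = (-3/5, -39/5)
3. E_x = -28/15  [ED · FC = 329/15 ∩ EC · DB = -38/5]
4. E_y = -109/15  [ED · FC = 329/15 ∩ EC · DB = -38/5]
   → E = (-28/15, -109/15)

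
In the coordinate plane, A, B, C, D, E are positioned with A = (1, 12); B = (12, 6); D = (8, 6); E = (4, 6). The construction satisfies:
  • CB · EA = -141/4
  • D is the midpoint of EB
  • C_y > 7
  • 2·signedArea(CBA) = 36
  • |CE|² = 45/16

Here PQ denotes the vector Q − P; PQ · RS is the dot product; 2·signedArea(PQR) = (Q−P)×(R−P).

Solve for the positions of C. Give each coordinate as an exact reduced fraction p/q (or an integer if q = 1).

1. C_x = 13/4  [2·signedArea(CBA) = 36 ∩ CB · EA = -141/4]
2. C_y = 15/2  [2·signedArea(CBA) = 36 ∩ CB · EA = -141/4]
   → C = (13/4, 15/2)

C = (13/4, 15/2)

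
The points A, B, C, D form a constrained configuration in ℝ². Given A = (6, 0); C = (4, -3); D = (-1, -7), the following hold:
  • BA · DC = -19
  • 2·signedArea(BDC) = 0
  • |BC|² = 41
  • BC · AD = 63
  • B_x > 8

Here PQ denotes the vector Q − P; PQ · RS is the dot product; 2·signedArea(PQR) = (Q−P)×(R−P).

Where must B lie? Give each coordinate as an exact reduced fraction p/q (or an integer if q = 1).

1. B_x = 9  [2·signedArea(BDC) = 0 ∩ BC · AD = 63]
2. B_y = 1  [2·signedArea(BDC) = 0 ∩ BC · AD = 63]
   → B = (9, 1)

B = (9, 1)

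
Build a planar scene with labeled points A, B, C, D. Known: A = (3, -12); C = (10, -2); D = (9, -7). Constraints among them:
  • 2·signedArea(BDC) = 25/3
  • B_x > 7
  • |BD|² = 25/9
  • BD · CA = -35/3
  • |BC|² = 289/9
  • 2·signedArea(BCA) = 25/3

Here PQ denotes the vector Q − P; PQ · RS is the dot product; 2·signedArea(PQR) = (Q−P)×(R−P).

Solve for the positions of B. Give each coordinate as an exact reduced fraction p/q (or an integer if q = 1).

B = (22/3, -7)

1. B_x = 22/3  [2·signedArea(BCA) = 25/3 ∩ 2·signedArea(BDC) = 25/3]
2. B_y = -7  [2·signedArea(BCA) = 25/3 ∩ 2·signedArea(BDC) = 25/3]
   → B = (22/3, -7)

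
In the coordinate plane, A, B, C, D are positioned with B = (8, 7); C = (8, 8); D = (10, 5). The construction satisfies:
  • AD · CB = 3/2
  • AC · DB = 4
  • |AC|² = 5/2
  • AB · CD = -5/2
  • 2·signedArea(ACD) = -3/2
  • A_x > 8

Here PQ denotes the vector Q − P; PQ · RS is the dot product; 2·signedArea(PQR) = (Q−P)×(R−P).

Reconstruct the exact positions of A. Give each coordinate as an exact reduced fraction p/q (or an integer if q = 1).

A = (17/2, 13/2)

1. A_x = 17/2  [AC · DB = 4 ∩ 2·signedArea(ACD) = -3/2]
2. A_y = 13/2  [AC · DB = 4 ∩ 2·signedArea(ACD) = -3/2]
   → A = (17/2, 13/2)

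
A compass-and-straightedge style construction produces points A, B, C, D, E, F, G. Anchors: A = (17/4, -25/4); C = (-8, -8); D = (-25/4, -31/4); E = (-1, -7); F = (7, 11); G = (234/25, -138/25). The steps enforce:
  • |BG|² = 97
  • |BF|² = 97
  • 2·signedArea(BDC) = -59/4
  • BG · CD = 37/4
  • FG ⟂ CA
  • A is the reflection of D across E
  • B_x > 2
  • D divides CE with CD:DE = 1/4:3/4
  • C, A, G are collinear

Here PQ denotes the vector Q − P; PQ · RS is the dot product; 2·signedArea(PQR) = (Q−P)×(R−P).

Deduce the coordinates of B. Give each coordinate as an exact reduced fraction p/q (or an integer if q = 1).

B = (3, 2)

1. B_x = 3  [BG · CD = 37/4 ∩ 2·signedArea(BDC) = -59/4]
2. B_y = 2  [BG · CD = 37/4 ∩ 2·signedArea(BDC) = -59/4]
   → B = (3, 2)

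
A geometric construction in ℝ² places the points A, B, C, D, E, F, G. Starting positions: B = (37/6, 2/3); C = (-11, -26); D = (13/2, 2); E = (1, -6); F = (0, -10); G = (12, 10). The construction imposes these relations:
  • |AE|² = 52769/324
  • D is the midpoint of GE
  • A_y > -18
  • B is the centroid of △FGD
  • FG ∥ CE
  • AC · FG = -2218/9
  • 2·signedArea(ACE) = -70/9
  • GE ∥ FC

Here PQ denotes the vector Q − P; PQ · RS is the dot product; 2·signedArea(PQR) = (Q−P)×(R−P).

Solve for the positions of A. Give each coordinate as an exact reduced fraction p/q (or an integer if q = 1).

A = (-95/18, -154/9)

1. A_x = -95/18  [AC · FG = -2218/9 ∩ 2·signedArea(ACE) = -70/9]
2. A_y = -154/9  [AC · FG = -2218/9 ∩ 2·signedArea(ACE) = -70/9]
   → A = (-95/18, -154/9)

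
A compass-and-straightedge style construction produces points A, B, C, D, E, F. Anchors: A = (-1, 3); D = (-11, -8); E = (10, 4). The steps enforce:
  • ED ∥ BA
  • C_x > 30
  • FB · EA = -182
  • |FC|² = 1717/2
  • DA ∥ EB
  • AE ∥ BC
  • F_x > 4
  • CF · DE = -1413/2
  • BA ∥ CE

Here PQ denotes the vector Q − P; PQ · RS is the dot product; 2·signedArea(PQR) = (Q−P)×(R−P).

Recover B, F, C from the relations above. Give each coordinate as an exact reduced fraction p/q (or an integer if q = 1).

B = (20, 15)
C = (31, 16)
F = (9/2, 7/2)

1. B_x = 20  [ED ∥ BA ∩ DA ∥ EB]
2. B_y = 15  [ED ∥ BA ∩ DA ∥ EB]
   → B = (20, 15)
3. C_x = 31  [BA ∥ CE ∩ AE ∥ BC]
4. C_y = 16  [BA ∥ CE ∩ AE ∥ BC]
   → C = (31, 16)
5. F_x = 9/2  [FB · EA = -182 ∩ CF · DE = -1413/2]
6. F_y = 7/2  [FB · EA = -182 ∩ CF · DE = -1413/2]
   → F = (9/2, 7/2)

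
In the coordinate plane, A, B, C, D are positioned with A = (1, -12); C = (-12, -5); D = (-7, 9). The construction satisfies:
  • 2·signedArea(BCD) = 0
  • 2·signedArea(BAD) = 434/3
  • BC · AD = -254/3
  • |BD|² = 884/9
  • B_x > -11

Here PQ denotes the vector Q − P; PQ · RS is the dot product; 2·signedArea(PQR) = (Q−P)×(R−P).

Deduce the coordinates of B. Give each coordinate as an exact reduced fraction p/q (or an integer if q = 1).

B = (-31/3, -1/3)

1. B_x = -31/3  [2·signedArea(BCD) = 0 ∩ 2·signedArea(BAD) = 434/3]
2. B_y = -1/3  [2·signedArea(BCD) = 0 ∩ 2·signedArea(BAD) = 434/3]
   → B = (-31/3, -1/3)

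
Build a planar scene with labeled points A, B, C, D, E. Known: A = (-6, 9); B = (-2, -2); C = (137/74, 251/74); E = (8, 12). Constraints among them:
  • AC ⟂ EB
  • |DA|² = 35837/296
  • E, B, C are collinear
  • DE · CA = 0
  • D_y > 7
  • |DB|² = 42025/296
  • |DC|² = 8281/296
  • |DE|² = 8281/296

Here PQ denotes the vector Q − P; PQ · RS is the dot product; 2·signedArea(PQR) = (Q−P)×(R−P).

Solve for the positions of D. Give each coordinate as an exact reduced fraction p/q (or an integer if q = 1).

D = (729/148, 1139/148)

1. D_x = 729/148  [line 581/74·x + -415/74·y + 166/37 = 0 ∩ |DC|² = 8281/296]
2. D_y = 1139/148  [line 581/74·x + -415/74·y + 166/37 = 0 ∩ |DC|² = 8281/296]
   → D = (729/148, 1139/148)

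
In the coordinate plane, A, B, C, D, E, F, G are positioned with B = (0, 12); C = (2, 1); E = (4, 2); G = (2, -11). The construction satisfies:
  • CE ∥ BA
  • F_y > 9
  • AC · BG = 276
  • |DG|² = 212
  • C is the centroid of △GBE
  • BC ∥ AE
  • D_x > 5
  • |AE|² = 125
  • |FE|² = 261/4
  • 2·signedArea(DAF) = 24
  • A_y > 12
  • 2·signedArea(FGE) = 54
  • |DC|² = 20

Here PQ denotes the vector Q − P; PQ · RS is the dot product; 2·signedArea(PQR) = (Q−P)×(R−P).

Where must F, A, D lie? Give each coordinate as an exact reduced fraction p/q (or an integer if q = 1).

1. F_x = 1  [line -13·x + 2·y + -6 = 0 ∩ |FE|² = 261/4]
2. F_y = 19/2  [line -13·x + 2·y + -6 = 0 ∩ |FE|² = 261/4]
   → F = (1, 19/2)
3. A_x = 2  [BC ∥ AE ∩ CE ∥ BA]
4. A_y = 13  [BC ∥ AE ∩ CE ∥ BA]
   → A = (2, 13)
5. D_x = 6  [line 7/2·x + -1·y + -18 = 0 ∩ |DC|² = 20]
6. D_y = 3  [line 7/2·x + -1·y + -18 = 0 ∩ |DC|² = 20]
   → D = (6, 3)

A = (2, 13)
D = (6, 3)
F = (1, 19/2)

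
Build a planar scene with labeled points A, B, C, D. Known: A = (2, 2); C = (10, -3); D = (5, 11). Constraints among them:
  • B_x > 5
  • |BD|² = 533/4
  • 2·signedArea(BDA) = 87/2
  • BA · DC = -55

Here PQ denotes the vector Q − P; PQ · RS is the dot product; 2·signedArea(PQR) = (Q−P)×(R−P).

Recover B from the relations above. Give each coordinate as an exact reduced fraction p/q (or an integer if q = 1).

1. B_x = 6  [2·signedArea(BDA) = 87/2 ∩ BA · DC = -55]
2. B_y = -1/2  [2·signedArea(BDA) = 87/2 ∩ BA · DC = -55]
   → B = (6, -1/2)

B = (6, -1/2)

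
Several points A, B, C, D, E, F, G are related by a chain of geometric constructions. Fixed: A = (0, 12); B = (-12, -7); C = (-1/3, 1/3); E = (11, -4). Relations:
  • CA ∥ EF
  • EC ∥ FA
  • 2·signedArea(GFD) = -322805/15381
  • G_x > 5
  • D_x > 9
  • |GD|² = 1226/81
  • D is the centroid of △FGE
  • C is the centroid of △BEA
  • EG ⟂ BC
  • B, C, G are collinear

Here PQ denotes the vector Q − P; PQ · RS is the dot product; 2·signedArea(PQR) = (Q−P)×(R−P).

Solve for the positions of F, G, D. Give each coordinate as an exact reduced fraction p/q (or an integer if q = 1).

1. F_x = 34/3  [EC ∥ FA ∩ CA ∥ EF]
2. F_y = 23/3  [EC ∥ FA ∩ CA ∥ EF]
   → F = (34/3, 23/3)
3. G_x = 9977/1709  [B, C, G are collinear ∩ EG ⟂ BC]
4. G_y = 7199/1709  [B, C, G are collinear ∩ EG ⟂ BC]
   → G = (9977/1709, 7199/1709)
5. D_x = 144434/15381  [D is the centroid of △FGE]
6. D_y = 40396/15381  [D is the centroid of △FGE]
   → D = (144434/15381, 40396/15381)

D = (144434/15381, 40396/15381)
F = (34/3, 23/3)
G = (9977/1709, 7199/1709)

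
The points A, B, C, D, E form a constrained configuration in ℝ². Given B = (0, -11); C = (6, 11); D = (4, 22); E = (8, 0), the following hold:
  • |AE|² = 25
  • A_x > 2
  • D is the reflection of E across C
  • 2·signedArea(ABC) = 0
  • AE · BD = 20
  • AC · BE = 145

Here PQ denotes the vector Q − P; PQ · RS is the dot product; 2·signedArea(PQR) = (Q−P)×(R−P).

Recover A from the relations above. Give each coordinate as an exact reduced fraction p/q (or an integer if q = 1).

1. A_x = 3  [2·signedArea(ABC) = 0 ∩ AE · BD = 20]
2. A_y = 0  [2·signedArea(ABC) = 0 ∩ AE · BD = 20]
   → A = (3, 0)

A = (3, 0)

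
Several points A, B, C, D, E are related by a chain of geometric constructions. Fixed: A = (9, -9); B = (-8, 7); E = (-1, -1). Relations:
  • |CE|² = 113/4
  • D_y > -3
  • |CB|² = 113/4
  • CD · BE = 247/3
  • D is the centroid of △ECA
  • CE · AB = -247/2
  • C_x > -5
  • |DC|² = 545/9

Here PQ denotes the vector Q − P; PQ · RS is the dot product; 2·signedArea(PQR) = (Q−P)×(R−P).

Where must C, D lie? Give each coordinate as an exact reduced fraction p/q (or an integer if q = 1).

C = (-9/2, 3)
D = (7/6, -7/3)

1. C_x = -9/2  [line 17·x + -16·y + 249/2 = 0 ∩ |CE|² = 113/4]
2. C_y = 3  [line 17·x + -16·y + 249/2 = 0 ∩ |CE|² = 113/4]
   → C = (-9/2, 3)
3. D_x = 7/6  [D is the centroid of △ECA]
4. D_y = -7/3  [D is the centroid of △ECA]
   → D = (7/6, -7/3)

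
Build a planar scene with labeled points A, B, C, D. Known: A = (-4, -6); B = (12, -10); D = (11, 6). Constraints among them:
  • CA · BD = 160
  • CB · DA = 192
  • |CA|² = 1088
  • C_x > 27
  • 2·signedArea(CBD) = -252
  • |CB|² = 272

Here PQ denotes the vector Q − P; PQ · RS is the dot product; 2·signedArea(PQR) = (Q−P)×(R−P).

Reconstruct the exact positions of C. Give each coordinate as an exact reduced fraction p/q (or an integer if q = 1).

1. C_x = 28  [CA · BD = 160 ∩ CB · DA = 192]
2. C_y = -14  [CA · BD = 160 ∩ CB · DA = 192]
   → C = (28, -14)

C = (28, -14)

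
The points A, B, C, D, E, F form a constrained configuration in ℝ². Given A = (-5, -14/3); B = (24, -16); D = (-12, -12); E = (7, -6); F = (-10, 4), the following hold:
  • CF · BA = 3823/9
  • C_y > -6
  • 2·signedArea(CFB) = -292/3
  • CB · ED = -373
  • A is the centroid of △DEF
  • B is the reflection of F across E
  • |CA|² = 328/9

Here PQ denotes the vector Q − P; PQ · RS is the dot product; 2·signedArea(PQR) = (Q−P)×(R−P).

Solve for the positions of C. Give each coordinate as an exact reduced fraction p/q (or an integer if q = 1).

1. C_x = 1  [CF · BA = 3823/9 ∩ 2·signedArea(CFB) = -292/3]
2. C_y = -16/3  [CF · BA = 3823/9 ∩ 2·signedArea(CFB) = -292/3]
   → C = (1, -16/3)

C = (1, -16/3)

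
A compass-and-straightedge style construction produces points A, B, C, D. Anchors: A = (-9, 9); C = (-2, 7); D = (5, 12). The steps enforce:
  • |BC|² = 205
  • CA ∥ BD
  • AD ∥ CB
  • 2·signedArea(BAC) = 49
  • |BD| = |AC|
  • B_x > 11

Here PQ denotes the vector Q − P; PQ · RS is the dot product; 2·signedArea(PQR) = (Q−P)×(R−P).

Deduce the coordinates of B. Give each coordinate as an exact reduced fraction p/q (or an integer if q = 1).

B = (12, 10)

1. B_x = 12  [CA ∥ BD ∩ AD ∥ CB]
2. B_y = 10  [CA ∥ BD ∩ AD ∥ CB]
   → B = (12, 10)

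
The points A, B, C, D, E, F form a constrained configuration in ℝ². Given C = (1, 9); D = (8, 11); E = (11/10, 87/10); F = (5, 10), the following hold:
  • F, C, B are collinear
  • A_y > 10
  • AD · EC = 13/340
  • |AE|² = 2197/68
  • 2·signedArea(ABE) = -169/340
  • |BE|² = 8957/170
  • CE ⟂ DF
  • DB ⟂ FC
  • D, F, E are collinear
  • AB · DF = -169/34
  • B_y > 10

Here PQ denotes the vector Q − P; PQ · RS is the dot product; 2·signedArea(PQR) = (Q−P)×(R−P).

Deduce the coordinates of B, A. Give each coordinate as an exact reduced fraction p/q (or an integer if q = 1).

A = (111/17, 353/34)
B = (137/17, 183/17)

1. B_x = 137/17  [F, C, B are collinear ∩ DB ⟂ FC]
2. B_y = 183/17  [F, C, B are collinear ∩ DB ⟂ FC]
   → B = (137/17, 183/17)
3. A_x = 111/17  [2·signedArea(ABE) = -169/340 ∩ AB · DF = -169/34]
4. A_y = 353/34  [2·signedArea(ABE) = -169/340 ∩ AB · DF = -169/34]
   → A = (111/17, 353/34)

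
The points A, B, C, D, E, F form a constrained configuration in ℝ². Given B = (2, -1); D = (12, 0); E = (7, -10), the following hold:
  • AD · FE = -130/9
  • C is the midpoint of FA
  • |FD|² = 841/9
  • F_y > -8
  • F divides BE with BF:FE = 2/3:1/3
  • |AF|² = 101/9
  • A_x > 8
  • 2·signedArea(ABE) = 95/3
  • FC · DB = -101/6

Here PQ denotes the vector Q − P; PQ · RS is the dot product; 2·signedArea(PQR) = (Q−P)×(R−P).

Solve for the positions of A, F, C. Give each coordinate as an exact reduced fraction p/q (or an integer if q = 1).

A = (26/3, -20/3)
C = (7, -41/6)
F = (16/3, -7)

1. F_x = 16/3  [F divides BE with BF:FE = 2/3:1/3]
2. F_y = -7  [F divides BE with BF:FE = 2/3:1/3]
   → F = (16/3, -7)
3. A_x = 26/3  [2·signedArea(ABE) = 95/3 ∩ AD · FE = -130/9]
4. A_y = -20/3  [2·signedArea(ABE) = 95/3 ∩ AD · FE = -130/9]
   → A = (26/3, -20/3)
5. C_x = 7  [C is the midpoint of FA]
6. C_y = -41/6  [C is the midpoint of FA]
   → C = (7, -41/6)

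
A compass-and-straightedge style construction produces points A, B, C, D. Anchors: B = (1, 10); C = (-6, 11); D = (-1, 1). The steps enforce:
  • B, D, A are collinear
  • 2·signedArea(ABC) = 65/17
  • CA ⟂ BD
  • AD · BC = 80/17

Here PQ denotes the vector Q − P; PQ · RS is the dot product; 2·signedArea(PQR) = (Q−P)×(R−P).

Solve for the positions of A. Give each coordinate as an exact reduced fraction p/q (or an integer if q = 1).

1. A_x = 15/17  [B, D, A are collinear ∩ CA ⟂ BD]
2. A_y = 161/17  [B, D, A are collinear ∩ CA ⟂ BD]
   → A = (15/17, 161/17)

A = (15/17, 161/17)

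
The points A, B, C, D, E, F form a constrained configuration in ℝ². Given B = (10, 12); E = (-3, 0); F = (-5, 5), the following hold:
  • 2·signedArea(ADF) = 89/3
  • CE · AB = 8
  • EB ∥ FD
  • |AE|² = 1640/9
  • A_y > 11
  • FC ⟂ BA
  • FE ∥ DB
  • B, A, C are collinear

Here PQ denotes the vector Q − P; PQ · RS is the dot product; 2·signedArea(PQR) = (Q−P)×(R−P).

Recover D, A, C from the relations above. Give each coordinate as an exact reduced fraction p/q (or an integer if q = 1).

A = (13/3, 34/3)
C = (-1643/293, 2978/293)
D = (8, 17)

1. D_x = 8  [FE ∥ DB ∩ EB ∥ FD]
2. D_y = 17  [FE ∥ DB ∩ EB ∥ FD]
   → D = (8, 17)
3. A_x = 13/3  [line 12·x + -13·y + 286/3 = 0 ∩ |AE|² = 1640/9]
4. A_y = 34/3  [line 12·x + -13·y + 286/3 = 0 ∩ |AE|² = 1640/9]
   → A = (13/3, 34/3)
5. C_x = -1643/293  [B, A, C are collinear ∩ FC ⟂ BA]
6. C_y = 2978/293  [B, A, C are collinear ∩ FC ⟂ BA]
   → C = (-1643/293, 2978/293)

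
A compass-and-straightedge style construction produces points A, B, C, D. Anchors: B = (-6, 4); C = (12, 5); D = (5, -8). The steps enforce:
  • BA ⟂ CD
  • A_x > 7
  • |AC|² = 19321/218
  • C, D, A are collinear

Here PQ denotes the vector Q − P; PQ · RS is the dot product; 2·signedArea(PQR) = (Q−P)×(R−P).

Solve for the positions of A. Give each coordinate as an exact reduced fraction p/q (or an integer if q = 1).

A = (1643/218, -717/218)

1. A_x = 1643/218  [C, D, A are collinear ∩ BA ⟂ CD]
2. A_y = -717/218  [C, D, A are collinear ∩ BA ⟂ CD]
   → A = (1643/218, -717/218)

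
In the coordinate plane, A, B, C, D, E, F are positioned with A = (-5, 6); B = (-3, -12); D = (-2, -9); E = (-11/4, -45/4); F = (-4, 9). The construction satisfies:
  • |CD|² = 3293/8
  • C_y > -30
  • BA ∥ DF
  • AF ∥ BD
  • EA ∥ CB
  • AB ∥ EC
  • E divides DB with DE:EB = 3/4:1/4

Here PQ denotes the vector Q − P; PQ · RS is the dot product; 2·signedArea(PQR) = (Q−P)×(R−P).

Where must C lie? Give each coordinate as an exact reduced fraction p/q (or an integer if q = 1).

1. C_x = -3/4  [EA ∥ CB ∩ AB ∥ EC]
2. C_y = -117/4  [EA ∥ CB ∩ AB ∥ EC]
   → C = (-3/4, -117/4)

C = (-3/4, -117/4)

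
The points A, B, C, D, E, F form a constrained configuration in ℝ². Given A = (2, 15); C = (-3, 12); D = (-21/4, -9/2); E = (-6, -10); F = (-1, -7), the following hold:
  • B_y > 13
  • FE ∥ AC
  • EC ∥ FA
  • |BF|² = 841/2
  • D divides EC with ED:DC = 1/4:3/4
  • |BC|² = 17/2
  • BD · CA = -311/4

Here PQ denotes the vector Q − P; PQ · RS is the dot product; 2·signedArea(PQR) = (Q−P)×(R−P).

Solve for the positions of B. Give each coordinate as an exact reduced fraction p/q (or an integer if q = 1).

B = (-1/2, 27/2)

1. B_x = -1/2  [line -5·x + -3·y + 38 = 0 ∩ |BF|² = 841/2]
2. B_y = 27/2  [line -5·x + -3·y + 38 = 0 ∩ |BF|² = 841/2]
   → B = (-1/2, 27/2)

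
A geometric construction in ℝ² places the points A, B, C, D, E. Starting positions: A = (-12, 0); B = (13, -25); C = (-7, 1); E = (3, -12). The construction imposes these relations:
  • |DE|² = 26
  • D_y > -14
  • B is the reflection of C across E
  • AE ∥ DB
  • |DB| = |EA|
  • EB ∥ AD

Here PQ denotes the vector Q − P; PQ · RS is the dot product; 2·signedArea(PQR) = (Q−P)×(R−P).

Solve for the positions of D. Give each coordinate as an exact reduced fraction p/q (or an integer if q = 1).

1. D_x = -2  [AE ∥ DB ∩ EB ∥ AD]
2. D_y = -13  [AE ∥ DB ∩ EB ∥ AD]
   → D = (-2, -13)

D = (-2, -13)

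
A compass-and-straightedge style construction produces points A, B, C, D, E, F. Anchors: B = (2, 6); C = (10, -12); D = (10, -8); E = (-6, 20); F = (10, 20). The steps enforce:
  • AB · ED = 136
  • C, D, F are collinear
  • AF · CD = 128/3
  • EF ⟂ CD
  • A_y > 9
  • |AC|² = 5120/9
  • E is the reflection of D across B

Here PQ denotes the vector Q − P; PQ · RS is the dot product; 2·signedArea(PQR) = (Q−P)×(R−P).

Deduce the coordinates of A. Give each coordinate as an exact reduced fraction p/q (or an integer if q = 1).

1. A_x = -2/3  [AB · ED = 136 ∩ AF · CD = 128/3]
2. A_y = 28/3  [AB · ED = 136 ∩ AF · CD = 128/3]
   → A = (-2/3, 28/3)

A = (-2/3, 28/3)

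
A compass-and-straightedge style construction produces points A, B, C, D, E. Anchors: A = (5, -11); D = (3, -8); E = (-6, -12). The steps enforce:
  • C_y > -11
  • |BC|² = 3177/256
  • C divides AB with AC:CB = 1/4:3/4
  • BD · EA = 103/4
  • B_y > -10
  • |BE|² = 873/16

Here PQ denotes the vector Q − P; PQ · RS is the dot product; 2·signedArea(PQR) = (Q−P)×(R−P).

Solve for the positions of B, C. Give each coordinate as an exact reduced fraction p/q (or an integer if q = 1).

B = (3/4, -9)
C = (63/16, -21/2)

1. B_x = 3/4  [line -11·x + -1·y + -3/4 = 0 ∩ |BE|² = 873/16]
2. B_y = -9  [line -11·x + -1·y + -3/4 = 0 ∩ |BE|² = 873/16]
   → B = (3/4, -9)
3. C_x = 63/16  [C divides AB with AC:CB = 1/4:3/4]
4. C_y = -21/2  [C divides AB with AC:CB = 1/4:3/4]
   → C = (63/16, -21/2)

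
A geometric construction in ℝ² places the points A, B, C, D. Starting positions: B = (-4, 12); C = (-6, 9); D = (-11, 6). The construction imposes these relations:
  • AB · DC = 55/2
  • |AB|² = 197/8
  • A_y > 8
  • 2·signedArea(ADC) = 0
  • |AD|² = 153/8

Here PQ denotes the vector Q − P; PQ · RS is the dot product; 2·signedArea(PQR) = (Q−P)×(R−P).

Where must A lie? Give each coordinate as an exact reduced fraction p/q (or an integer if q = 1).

1. A_x = -29/4  [2·signedArea(ADC) = 0 ∩ AB · DC = 55/2]
2. A_y = 33/4  [2·signedArea(ADC) = 0 ∩ AB · DC = 55/2]
   → A = (-29/4, 33/4)

A = (-29/4, 33/4)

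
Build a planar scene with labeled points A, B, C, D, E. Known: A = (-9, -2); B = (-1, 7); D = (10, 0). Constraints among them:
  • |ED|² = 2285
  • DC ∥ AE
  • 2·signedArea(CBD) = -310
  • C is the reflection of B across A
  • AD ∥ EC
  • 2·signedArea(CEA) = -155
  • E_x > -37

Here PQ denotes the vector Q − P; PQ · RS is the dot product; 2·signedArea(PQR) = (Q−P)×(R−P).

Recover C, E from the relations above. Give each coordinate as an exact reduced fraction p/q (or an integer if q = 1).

1. C_x = -17  [C is the reflection of B across A]
2. C_y = -11  [C is the reflection of B across A]
   → C = (-17, -11)
3. E_x = -36  [AD ∥ EC ∩ DC ∥ AE]
4. E_y = -13  [AD ∥ EC ∩ DC ∥ AE]
   → E = (-36, -13)

C = (-17, -11)
E = (-36, -13)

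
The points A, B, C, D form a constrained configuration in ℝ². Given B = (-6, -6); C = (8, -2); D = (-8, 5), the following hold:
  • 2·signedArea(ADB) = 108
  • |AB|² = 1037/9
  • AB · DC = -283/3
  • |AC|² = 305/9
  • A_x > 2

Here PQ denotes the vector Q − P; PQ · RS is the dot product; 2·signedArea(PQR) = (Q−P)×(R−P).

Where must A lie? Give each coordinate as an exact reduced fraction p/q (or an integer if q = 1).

A = (8/3, 1/3)

1. A_x = 8/3  [2·signedArea(ADB) = 108 ∩ AB · DC = -283/3]
2. A_y = 1/3  [2·signedArea(ADB) = 108 ∩ AB · DC = -283/3]
   → A = (8/3, 1/3)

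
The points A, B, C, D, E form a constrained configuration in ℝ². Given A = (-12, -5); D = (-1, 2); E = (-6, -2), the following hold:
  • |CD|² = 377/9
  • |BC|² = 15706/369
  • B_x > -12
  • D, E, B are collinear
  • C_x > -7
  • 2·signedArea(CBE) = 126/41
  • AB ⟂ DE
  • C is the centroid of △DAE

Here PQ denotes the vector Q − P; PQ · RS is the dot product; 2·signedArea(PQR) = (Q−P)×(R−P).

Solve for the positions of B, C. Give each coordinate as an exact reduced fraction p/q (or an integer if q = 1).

B = (-456/41, -250/41)
C = (-19/3, -5/3)

1. B_x = -456/41  [D, E, B are collinear ∩ AB ⟂ DE]
2. B_y = -250/41  [D, E, B are collinear ∩ AB ⟂ DE]
   → B = (-456/41, -250/41)
3. C_x = -19/3  [C is the centroid of △DAE]
4. C_y = -5/3  [C is the centroid of △DAE]
   → C = (-19/3, -5/3)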